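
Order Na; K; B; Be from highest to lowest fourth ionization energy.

B, Be, Na, K

The fourth ionization energy removes an electron from the +3 ion. For each element: Na³⁺ is already 2 electrons into the core; K³⁺ is already 2 electrons into the core; B³⁺ is the bare [He] core; Be³⁺ is already 1 electron into the core.
All of these are removing an electron from a noble-gas core or deeper; the smaller core (lower principal quantum number) is held far more tightly, and within a period the higher nuclear charge binds the same core more tightly.
The numbers (kJ/mol): Na 9543, K 5877, B 25026, Be 21007.
Putting it together, IE_4: K < Na < Be < B.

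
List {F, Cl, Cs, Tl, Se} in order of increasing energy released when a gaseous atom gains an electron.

Tl < Cs < Se < F < Cl

F is in period 2, group 17; Cl is in period 3, group 17; Se is in period 4, group 16; Cs is in period 6, group 1; Tl is in period 6, group 13.
Atoms with high Z_eff and room in the valence shell (especially the halogens) have the most exothermic electron affinities.
Here both period and group differ, so the two effects have to be weighed against each other.
Cs > Tl: this pair runs against the simple trend — see the exception note.
Se > Cs: both effects reinforce here, so Se is clearly the higher of the two.
F > Se: both effects reinforce here, so F is clearly the higher of the two.
Cl > F: this pair runs against the simple trend — see the exception note.
Note the exception: Cs has a higher electron affinity than Tl, contrary to the simple trend — Tl's ns²np¹ configuration gives only a small electron affinity — the sparsely filled np subshell binds an added electron weakly.
Note the exception: Cl has a higher electron affinity than F, contrary to the simple trend — F's small 2p subshell makes the incoming electron feel strong e⁻–e⁻ repulsion, so Cl actually releases more energy on gaining an electron.
For reference (kJ/mol): F 328, Cl 349, Se 195, Cs 46, Tl 19.
So from lowest to highest: Tl < Cs < Se < F < Cl.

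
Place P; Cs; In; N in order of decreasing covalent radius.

Cs > In > P > N

N is in period 2, group 15; P is in period 3, group 15; In is in period 5, group 13; Cs is in period 6, group 1.
Moving right in a period, electrons are added to the same shell under a stronger nuclear pull, so atoms get smaller; moving down, a new shell is opened and atoms get larger.
These span different periods and groups, so the two trends combine.
P > N: P sits below N in group 15, so the down-group effect alone puts P larger.
In > P: both effects reinforce here, so In is clearly the larger of the two.
Cs > In: both effects reinforce here, so Cs is clearly the larger of the two.
Approximate values (pm): N 71, P 111, In 142, Cs 232.
So from largest to smallest: Cs > In > P > N.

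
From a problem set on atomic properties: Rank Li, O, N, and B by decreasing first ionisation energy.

Li is in period 2, group 1; B is in period 2, group 13; N is in period 2, group 15; O is in period 2, group 16.
First ionization energy rises across a period (greater Z_eff holds electrons more tightly) and falls down a group (valence electrons are farther from the nucleus).
All lie in period 2; the across-period trend (first ionization energy increases left to right) applies, with the exception below.
Note the exception: N has a higher first ionization energy than O, contrary to the simple trend — pairing an electron in O's 2p⁴ costs repulsion energy, so O ionizes more easily than half-filled N (2p³).
For reference (kJ/mol): Li 520, B 801, N 1402, O 1314.
So from highest to lowest: N > O > B > Li.

N > O > B > Li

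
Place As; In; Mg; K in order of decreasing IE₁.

As > Mg > In > K

Mg is in period 3, group 2; K is in period 4, group 1; As is in period 4, group 15; In is in period 5, group 13.
Removing the outermost electron gets harder across a period and easier down a group.
These span different periods and groups, so the two trends combine.
In > K: the two effects oppose for this pair; the across-period effect wins (558 vs 419 kJ/mol).
Mg > In: the two effects oppose for this pair; the down-group effect wins (738 vs 558 kJ/mol).
As > Mg: the two effects oppose for this pair; the across-period effect wins (947 vs 738 kJ/mol).
Approximate values (kJ/mol): Mg 738, K 419, As 947, In 558.
So from highest to lowest: As > Mg > In > K.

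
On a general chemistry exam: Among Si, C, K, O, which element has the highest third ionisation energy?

O

The third ionization energy removes an electron from the +2 ion. For each element: Si²⁺ still has 2 valence electrons; C²⁺ still has 2 valence electrons; K²⁺ is already 1 electron into the core; O²⁺ still has 4 valence electrons.
Usually core removal costs more than valence removal, but here the competition is close: a tightly held n=2 valence electron can cost more to remove than an n=3 core electron, so the actual values have to decide it.
Valence configurations: Si²⁺ [Ne]3s², C²⁺ [He]2s², O²⁺ [He]2s²2p².
Approximate IE_3 values (kJ/mol): Si 3232, C 4620, K 4420, O 5300.
So the third ionization energies run Si < K < C < O.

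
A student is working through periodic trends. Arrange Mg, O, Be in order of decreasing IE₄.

Be > Mg > O

The fourth ionization energy removes an electron from the +3 ion. For each element: Mg³⁺ is already 1 electron into the core; O³⁺ still has 3 valence electrons; Be³⁺ is already 1 electron into the core.
Core electrons are held far more tightly than valence electrons, so Mg and Be top the IE_4 order.
The numbers (kJ/mol): Mg 10543, O 7469, Be 21007.
So the fourth ionization energies run O < Mg < Be.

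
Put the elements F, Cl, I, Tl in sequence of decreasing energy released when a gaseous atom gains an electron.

Cl, F, I, Tl

Adding an electron releases more energy for atoms nearer the top right (short of the noble gases).
Here both period and group differ, so the two effects have to be weighed against each other.
I > Tl: both effects reinforce here, so I is clearly the higher of the two.
F > I: F sits above I in group 17, so the down-group effect alone puts F higher.
Cl > F: this pair runs against the simple trend — see the exception note.
Note the exception: Cl has a higher electron affinity than F, contrary to the simple trend — F's small 2p subshell makes the incoming electron feel strong e⁻–e⁻ repulsion, so Cl actually releases more energy on gaining an electron.
For reference (kJ/mol): F 328, Cl 349, I 295, Tl 19.
So from highest to lowest: Cl > F > I > Tl.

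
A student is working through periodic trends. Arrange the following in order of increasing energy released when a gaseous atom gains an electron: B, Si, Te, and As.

B is in period 2, group 13; Si is in period 3, group 14; As is in period 4, group 15; Te is in period 5, group 16.
Adding an electron releases more energy for atoms nearer the top right (short of the noble gases).
These sit on a diagonal, where the across-period and down-group effects partly cancel.
As > B: period and group pull opposite ways; the across-period shift dominates (78 vs 27 kJ/mol).
Si > As: the two effects oppose for this pair; the down-group effect wins (134 vs 78 kJ/mol).
Te > Si: the two effects oppose for this pair; the across-period effect wins (190 vs 134 kJ/mol).
Tabulated electron affinity (kJ/mol): B 27, Si 134, As 78, Te 190.
So from lowest to highest: B < As < Si < Te.

B < As < Si < Te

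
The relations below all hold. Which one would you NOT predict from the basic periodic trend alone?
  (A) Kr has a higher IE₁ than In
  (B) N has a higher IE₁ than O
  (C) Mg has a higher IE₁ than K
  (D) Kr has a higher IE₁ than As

The general trend: IE₁ increases across a period and decreases down a group.
(A) Kr (period 4, group 18) vs In (period 5, group 13): the stated order agrees with the simple trend.
(B) N (period 2, group 15) vs O (period 2, group 16): the stated order contradicts the simple trend.
(C) Mg (period 3, group 2) vs K (period 4, group 1): the stated order agrees with the simple trend.
(D) Kr (period 4, group 18) vs As (period 4, group 15): the stated order agrees with the simple trend.
The exception is (B): pairing an electron in O's 2p⁴ costs repulsion energy, so O ionizes more easily than half-filled N (2p³).

(B)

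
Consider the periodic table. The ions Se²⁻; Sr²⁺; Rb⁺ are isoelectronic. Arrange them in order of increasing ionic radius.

All of these have 36 electrons, so size is governed by nuclear charge alone: the more protons, the stronger the pull on the same electron cloud, and the smaller the ion.
Nuclear charges: Sr²⁺ (Z=38), Rb⁺ (Z=37), Se²⁻ (Z=34).
Smallest to largest: Sr²⁺ < Rb⁺ < Se²⁻.

Sr²⁺, Rb⁺, Se²⁻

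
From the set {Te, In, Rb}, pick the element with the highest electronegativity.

Rb is in period 5, group 1; In is in period 5, group 13; Te is in period 5, group 16.
Atoms toward the upper right of the periodic table pull bonding electrons most strongly.
All lie in period 5, so electronegativity increases left to right.
The highest electronegativity among these belongs to Te.

Te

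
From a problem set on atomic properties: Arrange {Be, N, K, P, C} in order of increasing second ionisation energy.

Consider each +1 ion: Be⁺ still has 1 valence electron; N⁺ still has 4 valence electrons; K⁺ is the bare [Ar] core; P⁺ still has 4 valence electrons; C⁺ still has 3 valence electrons.
Core electrons are held far more tightly than valence electrons, so K tops the IE_2 order.
Valence configurations: Be⁺ [He]2s¹, N⁺ [He]2s²2p², P⁺ [Ne]3s²3p², C⁺ [He]2s²2p¹.
Approximate IE_2 values (kJ/mol): Be 1757, N 2856, K 3052, P 1907, C 2353.
So the second ionization energies run Be < P < C < N < K.

Be, P, C, N, K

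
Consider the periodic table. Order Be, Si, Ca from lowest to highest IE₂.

Consider each +1 ion: Be⁺ still has 1 valence electron; Si⁺ still has 3 valence electrons; Ca⁺ still has 1 valence electron.
All are still removing valence electrons, so compare the +1 ions as you would atoms: IE_2 generally rises across a period (higher Z_eff) and falls down a group (larger shell), subject to the usual subshell exceptions.
Valence configurations: Be⁺ [He]2s¹, Si⁺ [Ne]3s²3p¹, Ca⁺ [Ar]4s¹.
Approximate IE_2 values (kJ/mol): Be 1757, Si 1577, Ca 1145.
Overall IE_2 order: Ca < Si < Be.

Ca, Si, Be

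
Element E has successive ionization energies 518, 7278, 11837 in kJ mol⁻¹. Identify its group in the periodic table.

Group 1

Look for the largest jump between consecutive ionization energies: IE2/IE1 ≈ 14.1, far larger than any earlier ratio.
That jump marks the point where a core electron is being removed. So the atom has 1 valence electron.
A main-group element with 1 valence electron is in group 1.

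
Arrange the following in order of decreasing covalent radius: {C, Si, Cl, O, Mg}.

Mg > Si > Cl > C > O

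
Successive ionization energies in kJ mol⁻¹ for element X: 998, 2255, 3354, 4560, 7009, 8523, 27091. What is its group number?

Look for the largest jump between consecutive ionization energies: IE7/IE6 ≈ 3.2, far larger than any earlier ratio.
That jump marks the point where a core electron is being removed. So the atom has 6 valence electrons.
A main-group element with 6 valence electrons is in group 16.

Group 16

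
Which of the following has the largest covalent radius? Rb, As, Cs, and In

As is in period 4, group 15; Rb is in period 5, group 1; In is in period 5, group 13; Cs is in period 6, group 1.
Across a period the added protons contract the valence shell; down a group each new principal shell makes the atom larger.
Here both period and group differ, so the two effects have to be weighed against each other.
In > As: both effects reinforce here, so In is clearly the larger of the two.
Rb > In: Rb lies to the left of In in period 5, so the across-period effect alone puts Rb larger.
Cs > Rb: they share group 1; the group trend gives Cs the larger value.
For reference (pm): As 121, Rb 210, In 142, Cs 232.
The largest covalent radius among these belongs to Cs.

Cs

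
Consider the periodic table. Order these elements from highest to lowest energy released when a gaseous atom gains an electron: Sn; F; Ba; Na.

F, Sn, Na, Ba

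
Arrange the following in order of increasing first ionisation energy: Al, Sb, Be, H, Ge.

Al < Ge < Sb < Be < H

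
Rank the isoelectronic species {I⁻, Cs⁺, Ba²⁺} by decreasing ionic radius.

I⁻ > Cs⁺ > Ba²⁺

All of these have 54 electrons, so size is governed by nuclear charge alone: the more protons, the stronger the pull on the same electron cloud, and the smaller the ion.
Nuclear charges: Ba²⁺ (Z=56), Cs⁺ (Z=55), I⁻ (Z=53).
Largest to smallest: I⁻ > Cs⁺ > Ba²⁺.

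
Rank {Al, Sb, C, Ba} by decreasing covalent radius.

Ba, Sb, Al, C

C is in period 2, group 14; Al is in period 3, group 13; Sb is in period 5, group 15; Ba is in period 6, group 2.
Across a period the added protons contract the valence shell; down a group each new principal shell makes the atom larger.
Neither a single period nor a single group — weigh both effects.
Al > C: relative to C, both the across-period and down-group shifts push Al's atomic radius up.
Sb > Al: period and group pull opposite ways; the down-group shift dominates (140 vs 126 pm).
Ba > Sb: both effects reinforce here, so Ba is clearly the larger of the two.
Approximate values (pm): C 75, Al 126, Sb 140, Ba 196.
So from largest to smallest: Ba > Sb > Al > C.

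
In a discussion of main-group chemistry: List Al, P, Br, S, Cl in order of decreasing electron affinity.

Cl > Br > S > P > Al

Al is in period 3, group 13; P is in period 3, group 15; S is in period 3, group 16; Cl is in period 3, group 17; Br is in period 4, group 17.
Atoms with high Z_eff and room in the valence shell (especially the halogens) have the most exothermic electron affinities.
Neither a single period nor a single group — weigh both effects.
P > Al: P lies to the right of Al in period 3, so the across-period effect alone puts P higher.
S > P: S lies to the right of P in period 3, so the across-period effect alone puts S higher.
Br > S: period and group pull opposite ways; the across-period shift dominates (325 vs 200 kJ/mol).
Cl > Br: Cl sits above Br in group 17, so the down-group effect alone puts Cl higher.
Tabulated electron affinity (kJ/mol): Al 42, P 72, S 200, Cl 349, Br 325.
So from highest to lowest: Cl > Br > S > P > Al.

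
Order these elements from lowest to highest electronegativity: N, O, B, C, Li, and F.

Li < B < C < N < O < F

Li is in period 2, group 1; B is in period 2, group 13; C is in period 2, group 14; N is in period 2, group 15; O is in period 2, group 16; F is in period 2, group 17.
Atoms toward the upper right of the periodic table pull bonding electrons most strongly.
All lie in period 2, so electronegativity increases left to right.
So from lowest to highest: Li < B < C < N < O < F.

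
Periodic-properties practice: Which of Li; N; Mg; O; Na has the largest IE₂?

Li

IE_2 is the cost of taking one more electron from the +1 cation: Li⁺ is the bare [He] core; N⁺ still has 4 valence electrons; Mg⁺ still has 1 valence electron; O⁺ still has 5 valence electrons; Na⁺ is the bare [Ne] core.
Breaking into a closed-shell core is much more expensive than removing a leftover valence electron — Na and Li have the largest IE_2 here.
Valence configurations: N⁺ [He]2s²2p², Mg⁺ [Ne]3s¹, O⁺ [He]2s²2p³.
Tabulated IE_2 (kJ/mol): Li 7298, N 2856, Mg 1451, O 3388, Na 4562.
Hence IE_2: Mg < N < O < Na < Li.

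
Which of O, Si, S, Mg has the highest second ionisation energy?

O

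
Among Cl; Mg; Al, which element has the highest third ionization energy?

Mg

After 2 electrons have been removed, what remains? Cl²⁺ still has 5 valence electrons; Mg²⁺ is the bare [Ne] core; Al²⁺ still has 1 valence electron.
Pulling an electron out of a noble-gas core costs far more than removing a remaining valence electron, so Mg sits at the high end of IE_3.
Valence configurations: Cl²⁺ [Ne]3s²3p³, Al²⁺ [Ne]3s¹.
The numbers (kJ/mol): Cl 3822, Mg 7733, Al 2745.
So the third ionization energies run Al < Cl < Mg.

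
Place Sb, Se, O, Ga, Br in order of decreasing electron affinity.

Br > Se > O > Sb > Ga

Electron affinity generally becomes more exothermic across a period toward the halogens and less exothermic down a group.
Neither a single period nor a single group — weigh both effects.
Sb > Ga: period and group pull opposite ways; the across-period shift dominates (103 vs 29 kJ/mol).
O > Sb: both effects reinforce here, so O is clearly the higher of the two.
Se > O: this pair runs against the simple trend — see the exception note.
Br > Se: Br lies to the right of Se in period 4, so the across-period effect alone puts Br higher.
Note the exception: Se has a higher electron affinity than O, contrary to the simple trend — O's compact 2p subshell gives strong electron–electron repulsion on the added electron.
For reference (kJ/mol): O 141, Ga 29, Se 195, Br 325, Sb 103.
So from highest to lowest: Br > Se > O > Sb > Ga.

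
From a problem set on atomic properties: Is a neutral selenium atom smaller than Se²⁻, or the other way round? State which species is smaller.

Se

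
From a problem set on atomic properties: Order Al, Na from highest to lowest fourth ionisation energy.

After 3 electrons have been removed, what remains? Al³⁺ is the bare [Ne] core; Na³⁺ is already 2 electrons into the core.
All of these are removing an electron from a noble-gas core or deeper; the smaller core (lower principal quantum number) is held far more tightly, and within a period the higher nuclear charge binds the same core more tightly.
Tabulated IE_4 (kJ/mol): Al 11577, Na 9543.
Putting it together, IE_4: Na < Al.

Al > Na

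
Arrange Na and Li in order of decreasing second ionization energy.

Consider each +1 ion: Na⁺ is the bare [Ne] core; Li⁺ is the bare [He] core.
All of these are removing an electron from a noble-gas core or deeper; the smaller core (lower principal quantum number) is held far more tightly, and within a period the higher nuclear charge binds the same core more tightly.
Approximate IE_2 values (kJ/mol): Na 4562, Li 7298.
So the second ionization energies run Na < Li.

Li > Na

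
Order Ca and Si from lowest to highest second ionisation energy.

IE_2 is the cost of taking one more electron from the +1 cation: Ca⁺ still has 1 valence electron; Si⁺ still has 3 valence electrons.
All are still removing valence electrons, so compare the +1 ions as you would atoms: IE_2 generally rises across a period (higher Z_eff) and falls down a group (larger shell), subject to the usual subshell exceptions.
Valence configurations: Ca⁺ [Ar]4s¹, Si⁺ [Ne]3s²3p¹.
Approximate IE_2 values (kJ/mol): Ca 1145, Si 1577.
So the second ionization energies run Ca < Si.

Ca < Si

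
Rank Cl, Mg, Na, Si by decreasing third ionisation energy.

Consider each +2 ion: Cl²⁺ still has 5 valence electrons; Mg²⁺ is the bare [Ne] core; Na²⁺ is already 1 electron into the core; Si²⁺ still has 2 valence electrons.
Breaking into a closed-shell core is much more expensive than removing a leftover valence electron — Na and Mg have the largest IE_3 here.
Valence configurations: Cl²⁺ [Ne]3s²3p³, Si²⁺ [Ne]3s².
Approximate IE_3 values (kJ/mol): Cl 3822, Mg 7733, Na 6910, Si 3232.
Putting it together, IE_3: Si < Cl < Na < Mg.

Mg > Na > Cl > Si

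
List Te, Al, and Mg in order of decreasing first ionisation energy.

Te > Mg > Al

Mg is in period 3, group 2; Al is in period 3, group 13; Te is in period 5, group 16.
Across a period the outer electron is held more tightly (higher IE₁); down a group it sits in a higher shell, more shielded, and comes off more easily.
These span different periods and groups, so the two trends combine.
Mg > Al: this pair runs against the simple trend — see the exception note.
Te > Mg: period and group pull opposite ways; the across-period shift dominates (869 vs 738 kJ/mol).
Note the exception: Mg has a higher first ionization energy than Al, contrary to the simple trend — Al's single 3p electron is easier to remove than one from Mg's filled 3s².
For reference (kJ/mol): Mg 738, Al 578, Te 869.
So from highest to lowest: Te > Mg > Al.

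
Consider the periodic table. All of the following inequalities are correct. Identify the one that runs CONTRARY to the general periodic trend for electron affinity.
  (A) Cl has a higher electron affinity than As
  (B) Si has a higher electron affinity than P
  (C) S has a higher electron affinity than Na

The general trend: electron affinity increases across a period and decreases down a group.
(A) Cl (period 3, group 17) vs As (period 4, group 15): the stated order agrees with the simple trend.
(B) Si (period 3, group 14) vs P (period 3, group 15): the stated order contradicts the simple trend.
(C) S (period 3, group 16) vs Na (period 3, group 1): the stated order agrees with the simple trend.
The exception is (B): adding an electron to P's half-filled 3p³ is unfavourable, so Si (3p²) has the more exothermic EA.

(B)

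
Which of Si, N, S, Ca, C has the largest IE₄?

N

Consider each +3 ion: Si³⁺ still has 1 valence electron; N³⁺ still has 2 valence electrons; S³⁺ still has 3 valence electrons; Ca³⁺ is already 1 electron into the core; C³⁺ still has 1 valence electron.
Usually core removal costs more than valence removal, but here the competition is close: a tightly held n=2 valence electron can cost more to remove than an n=3 core electron, so the actual values have to decide it.
Valence configurations: Si³⁺ [Ne]3s¹, N³⁺ [He]2s², S³⁺ [Ne]3s²3p¹, C³⁺ [He]2s¹.
Tabulated IE_4 (kJ/mol): Si 4356, N 7475, S 4556, Ca 6491, C 6223.
Overall IE_4 order: Si < S < C < Ca < N.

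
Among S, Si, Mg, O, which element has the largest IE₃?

Mg

Consider each +2 ion: S²⁺ still has 4 valence electrons; Si²⁺ still has 2 valence electrons; Mg²⁺ is the bare [Ne] core; O²⁺ still has 4 valence electrons.
Breaking into a closed-shell core is much more expensive than removing a leftover valence electron — Mg has the largest IE_3 here.
Valence configurations: S²⁺ [Ne]3s²3p², Si²⁺ [Ne]3s², O²⁺ [He]2s²2p².
Tabulated IE_3 (kJ/mol): S 3357, Si 3232, Mg 7733, O 5300.
Putting it together, IE_3: Si < S < O < Mg.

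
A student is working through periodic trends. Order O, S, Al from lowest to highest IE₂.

Consider each +1 ion: O⁺ still has 5 valence electrons; S⁺ still has 5 valence electrons; Al⁺ still has 2 valence electrons.
All are still removing valence electrons, so compare the +1 ions as you would atoms: IE_2 generally rises across a period (higher Z_eff) and falls down a group (larger shell), subject to the usual subshell exceptions.
Valence configurations: O⁺ [He]2s²2p³, S⁺ [Ne]3s²3p³, Al⁺ [Ne]3s².
Approximate IE_2 values (kJ/mol): O 3388, S 2252, Al 1817.
Putting it together, IE_2: Al < S < O.

Al, S, O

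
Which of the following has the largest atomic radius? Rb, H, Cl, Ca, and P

Rb

H is in period 1, group 1; P is in period 3, group 15; Cl is in period 3, group 17; Ca is in period 4, group 2; Rb is in period 5, group 1.
Atomic radius shrinks across a period as nuclear charge pulls the same shell inward, and grows down a group as new shells are added.
Neither a single period nor a single group — weigh both effects.
Cl > H: the two effects oppose for this pair; the down-group effect wins (99 vs 32 pm).
P > Cl: both are in period 3; the period trend gives P the larger value.
Ca > P: relative to P, both the across-period and down-group shifts push Ca's atomic radius up.
Rb > Ca: relative to Ca, both the across-period and down-group shifts push Rb's atomic radius up.
Tabulated atomic radius (pm): H 32, P 111, Cl 99, Ca 171, Rb 210.
The largest atomic radius among these belongs to Rb.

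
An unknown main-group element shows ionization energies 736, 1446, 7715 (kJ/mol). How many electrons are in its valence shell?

Look for the largest jump between consecutive ionization energies: IE3/IE2 ≈ 5.3, far larger than any earlier ratio.
That jump marks the point where a core electron is being removed. So the atom has 2 valence electrons.

2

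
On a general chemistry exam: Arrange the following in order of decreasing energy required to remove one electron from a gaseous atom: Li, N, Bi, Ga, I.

Li is in period 2, group 1; N is in period 2, group 15; Ga is in period 4, group 13; I is in period 5, group 17; Bi is in period 6, group 15.
Removing the outermost electron gets harder across a period and easier down a group.
Neither a single period nor a single group — weigh both effects.
Ga > Li: the two effects oppose for this pair; the across-period effect wins (579 vs 520 kJ/mol).
Bi > Ga: the two effects oppose for this pair; the across-period effect wins (703 vs 579 kJ/mol).
I > Bi: relative to Bi, both the across-period and down-group shifts push I's first ionization energy up.
N > I: the two effects oppose for this pair; the down-group effect wins (1402 vs 1008 kJ/mol).
Tabulated first ionization energy (kJ/mol): Li 520, N 1402, Ga 579, I 1008, Bi 703.
So from highest to lowest: N > I > Bi > Ga > Li.

N > I > Bi > Ga > Li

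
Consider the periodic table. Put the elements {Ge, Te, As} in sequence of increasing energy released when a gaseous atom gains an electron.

Atoms with high Z_eff and room in the valence shell (especially the halogens) have the most exothermic electron affinities.
These span different periods and groups, so the two trends combine.
Ge > As: this pair runs against the simple trend — see the exception note.
Te > Ge: the two effects oppose for this pair; the across-period effect wins (190 vs 119 kJ/mol).
Note the exception: Ge has a higher electron affinity than As, contrary to the simple trend — adding an electron to As's half-filled 4p³ is unfavourable, so Ge (4p²) has the more exothermic EA.
For reference (kJ/mol): Ge 119, As 78, Te 190.
So from lowest to highest: As < Ge < Te.

As, Ge, Te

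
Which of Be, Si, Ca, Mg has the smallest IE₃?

After 2 electrons have been removed, what remains? Be²⁺ is the bare [He] core; Si²⁺ still has 2 valence electrons; Ca²⁺ is the bare [Ar] core; Mg²⁺ is the bare [Ne] core.
Breaking into a closed-shell core is much more expensive than removing a leftover valence electron — Ca, Mg and Be have the largest IE_3 here.
Approximate IE_3 values (kJ/mol): Be 14849, Si 3232, Ca 4912, Mg 7733.
Overall IE_3 order: Si < Ca < Mg < Be.

Si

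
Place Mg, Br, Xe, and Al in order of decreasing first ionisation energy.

Xe > Br > Mg > Al

Mg is in period 3, group 2; Al is in period 3, group 13; Br is in period 4, group 17; Xe is in period 5, group 18.
IE₁ increases left→right with effective nuclear charge and decreases top→bottom as the valence shell moves farther out.
Here both period and group differ, so the two effects have to be weighed against each other.
Mg > Al: this pair runs against the simple trend — see the exception note.
Br > Mg: period and group pull opposite ways; the across-period shift dominates (1140 vs 738 kJ/mol).
Xe > Br: period and group pull opposite ways; the across-period shift dominates (1170 vs 1140 kJ/mol).
Note the exception: Mg has a higher first ionization energy than Al, contrary to the simple trend — Al's single 3p electron is easier to remove than one from Mg's filled 3s².
Approximate values (kJ/mol): Mg 738, Al 578, Br 1140, Xe 1170.
So from highest to lowest: Xe > Br > Mg > Al.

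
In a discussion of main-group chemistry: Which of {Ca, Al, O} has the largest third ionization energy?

IE_3 is the cost of taking one more electron from the +2 cation: Ca²⁺ is the bare [Ar] core; Al²⁺ still has 1 valence electron; O²⁺ still has 4 valence electrons.
Usually core removal costs more than valence removal, but here the competition is close: a tightly held n=2 valence electron can cost more to remove than an n=3 core electron, so the actual values have to decide it.
Valence configurations: Al²⁺ [Ne]3s¹, O²⁺ [He]2s²2p².
Approximate IE_3 values (kJ/mol): Ca 4912, Al 2745, O 5300.
Hence IE_3: Al < Ca < O.

O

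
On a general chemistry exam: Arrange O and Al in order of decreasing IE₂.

O > Al

The second ionization energy removes an electron from the +1 ion. For each element: O⁺ still has 5 valence electrons; Al⁺ still has 2 valence electrons.
All are still removing valence electrons, so compare the +1 ions as you would atoms: IE_2 generally rises across a period (higher Z_eff) and falls down a group (larger shell), subject to the usual subshell exceptions.
Valence configurations: O⁺ [He]2s²2p³, Al⁺ [Ne]3s².
Tabulated IE_2 (kJ/mol): O 3388, Al 1817.
Putting it together, IE_2: Al < O.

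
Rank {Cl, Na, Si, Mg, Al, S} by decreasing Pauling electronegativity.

Cl, S, Si, Al, Mg, Na

Na is in period 3, group 1; Mg is in period 3, group 2; Al is in period 3, group 13; Si is in period 3, group 14; S is in period 3, group 16; Cl is in period 3, group 17.
EN rises left→right (higher Z_eff, smaller atoms) and falls top→bottom (larger, more shielded atoms).
All lie in period 3, so electronegativity increases left to right.
So from highest to lowest: Cl > S > Si > Al > Mg > Na.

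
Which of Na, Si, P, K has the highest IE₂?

Na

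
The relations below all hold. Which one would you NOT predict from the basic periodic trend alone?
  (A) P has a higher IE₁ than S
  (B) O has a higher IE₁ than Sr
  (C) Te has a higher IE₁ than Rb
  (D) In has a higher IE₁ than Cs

(A)

The general trend: IE₁ increases across a period and decreases down a group.
(A) P (period 3, group 15) vs S (period 3, group 16): the stated order contradicts the simple trend.
(B) O (period 2, group 16) vs Sr (period 5, group 2): the stated order agrees with the simple trend.
(C) Te (period 5, group 16) vs Rb (period 5, group 1): the stated order agrees with the simple trend.
(D) In (period 5, group 13) vs Cs (period 6, group 1): the stated order agrees with the simple trend.
The exception is (A): S (3p⁴) ionizes more easily than half-filled P (3p³) because the paired 3p electron in S is pushed out by e⁻–e⁻ repulsion.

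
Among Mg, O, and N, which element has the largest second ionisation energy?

The second ionization energy removes an electron from the +1 ion. For each element: Mg⁺ still has 1 valence electron; O⁺ still has 5 valence electrons; N⁺ still has 4 valence electrons.
All are still removing valence electrons, so compare the +1 ions as you would atoms: IE_2 generally rises across a period (higher Z_eff) and falls down a group (larger shell), subject to the usual subshell exceptions.
Valence configurations: Mg⁺ [Ne]3s¹, O⁺ [He]2s²2p³, N⁺ [He]2s²2p².
The numbers (kJ/mol): Mg 1451, O 3388, N 2856.
Putting it together, IE_2: Mg < N < O.

O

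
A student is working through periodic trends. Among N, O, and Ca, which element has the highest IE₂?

O

The second ionization energy removes an electron from the +1 ion. For each element: N⁺ still has 4 valence electrons; O⁺ still has 5 valence electrons; Ca⁺ still has 1 valence electron.
All are still removing valence electrons, so compare the +1 ions as you would atoms: IE_2 generally rises across a period (higher Z_eff) and falls down a group (larger shell), subject to the usual subshell exceptions.
Valence configurations: N⁺ [He]2s²2p², O⁺ [He]2s²2p³, Ca⁺ [Ar]4s¹.
Approximate IE_2 values (kJ/mol): N 2856, O 3388, Ca 1145.
Overall IE_2 order: Ca < N < O.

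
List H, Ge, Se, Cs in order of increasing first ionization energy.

Cs < Ge < Se < H

First ionization energy rises across a period (greater Z_eff holds electrons more tightly) and falls down a group (valence electrons are farther from the nucleus).
These span different periods and groups, so the two trends combine.
Ge > Cs: relative to Cs, both the across-period and down-group shifts push Ge's first ionization energy up.
Se > Ge: Se lies to the right of Ge in period 4, so the across-period effect alone puts Se higher.
H > Se: the two effects oppose for this pair; the down-group effect wins (1312 vs 941 kJ/mol).
Approximate values (kJ/mol): H 1312, Ge 762, Se 941, Cs 376.
So from lowest to highest: Cs < Ge < Se < H.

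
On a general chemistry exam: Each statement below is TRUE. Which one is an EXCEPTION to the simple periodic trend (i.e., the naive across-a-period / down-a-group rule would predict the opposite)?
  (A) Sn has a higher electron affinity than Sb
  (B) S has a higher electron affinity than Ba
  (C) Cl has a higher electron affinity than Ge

The general trend: electron affinity increases across a period and decreases down a group.
(A) Sn (period 5, group 14) vs Sb (period 5, group 15): the stated order contradicts the simple trend.
(B) S (period 3, group 16) vs Ba (period 6, group 2): the stated order agrees with the simple trend.
(C) Cl (period 3, group 17) vs Ge (period 4, group 14): the stated order agrees with the simple trend.
The exception is (A): adding an electron to Sb's half-filled 5p³ is unfavourable, so Sn has the more exothermic EA.

(A)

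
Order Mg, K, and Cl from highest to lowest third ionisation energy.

Mg, K, Cl

Consider each +2 ion: Mg²⁺ is the bare [Ne] core; K²⁺ is already 1 electron into the core; Cl²⁺ still has 5 valence electrons.
Pulling an electron out of a noble-gas core costs far more than removing a remaining valence electron, so K and Mg sit at the high end of IE_3.
The numbers (kJ/mol): Mg 7733, K 4420, Cl 3822.
Hence IE_3: Cl < K < Mg.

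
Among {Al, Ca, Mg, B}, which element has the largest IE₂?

B

IE_2 is the cost of taking one more electron from the +1 cation: Al⁺ still has 2 valence electrons; Ca⁺ still has 1 valence electron; Mg⁺ still has 1 valence electron; B⁺ still has 2 valence electrons.
All are still removing valence electrons, so compare the +1 ions as you would atoms: IE_2 generally rises across a period (higher Z_eff) and falls down a group (larger shell), subject to the usual subshell exceptions.
Valence configurations: Al⁺ [Ne]3s², Ca⁺ [Ar]4s¹, Mg⁺ [Ne]3s¹, B⁺ [He]2s².
Approximate IE_2 values (kJ/mol): Al 1817, Ca 1145, Mg 1451, B 2427.
Hence IE_2: Ca < Mg < Al < B.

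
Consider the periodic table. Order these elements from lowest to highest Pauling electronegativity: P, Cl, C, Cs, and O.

Electronegativity increases across a period and decreases down a group, tracking effective nuclear charge and atomic size.
Neither a single period nor a single group — weigh both effects.
P > Cs: relative to Cs, both the across-period and down-group shifts push P's electronegativity up.
C > P: the two effects oppose for this pair; the down-group effect wins (2.55 vs 2.19).
Cl > C: period and group pull opposite ways; the across-period shift dominates (3.16 vs 2.55).
O > Cl: period and group pull opposite ways; the down-group shift dominates (3.44 vs 3.16).
Approximate values (Pauling): C 2.55, O 3.44, P 2.19, Cl 3.16, Cs 0.79.
So from lowest to highest: Cs < P < C < Cl < O.

Cs < P < C < Cl < O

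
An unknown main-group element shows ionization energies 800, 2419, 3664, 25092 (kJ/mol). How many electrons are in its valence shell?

Look for the largest jump between consecutive ionization energies: IE4/IE3 ≈ 6.8, far larger than any earlier ratio.
That jump marks the point where a core electron is being removed. So the atom has 3 valence electrons.

3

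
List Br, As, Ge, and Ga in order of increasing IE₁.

Ga < Ge < As < Br

Across a period the outer electron is held more tightly (higher IE₁); down a group it sits in a higher shell, more shielded, and comes off more easily.
All lie in period 4, so first ionization energy increases left to right.
So from lowest to highest: Ga < Ge < As < Br.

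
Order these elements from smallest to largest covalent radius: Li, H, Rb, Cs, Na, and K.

H is in period 1, group 1; Li is in period 2, group 1; Na is in period 3, group 1; K is in period 4, group 1; Rb is in period 5, group 1; Cs is in period 6, group 1.
Moving right in a period, electrons are added to the same shell under a stronger nuclear pull, so atoms get smaller; moving down, a new shell is opened and atoms get larger.
All are in group 1, so atomic radius increases down the group.
So from smallest to largest: H < Li < Na < K < Rb < Cs.

H < Li < Na < K < Rb < Cs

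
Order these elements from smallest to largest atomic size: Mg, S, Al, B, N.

N < B < S < Al < Mg

B is in period 2, group 13; N is in period 2, group 15; Mg is in period 3, group 2; Al is in period 3, group 13; S is in period 3, group 16.
Moving right in a period, electrons are added to the same shell under a stronger nuclear pull, so atoms get smaller; moving down, a new shell is opened and atoms get larger.
These span different periods and groups, so the two trends combine.
B > N: B lies to the left of N in period 2, so the across-period effect alone puts B larger.
S > B: the two effects oppose for this pair; the down-group effect wins (103 vs 85 pm).
Al > S: Al lies to the left of S in period 3, so the across-period effect alone puts Al larger.
Mg > Al: both are in period 3; the period trend gives Mg the larger value.
Approximate values (pm): B 85, N 71, Mg 139, Al 126, S 103.
So from smallest to largest: N < B < S < Al < Mg.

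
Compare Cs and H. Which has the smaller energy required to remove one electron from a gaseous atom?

H is in period 1, group 1; Cs is in period 6, group 1.
IE₁ increases left→right with effective nuclear charge and decreases top→bottom as the valence shell moves farther out.
All are in group 1, so first ionization energy increases up the group.
So Cs has the smaller energy required to remove one electron from a gaseous atom (Cs < H).

Cs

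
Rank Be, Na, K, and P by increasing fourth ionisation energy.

P < K < Na < Be

After 3 electrons have been removed, what remains? Be³⁺ is already 1 electron into the core; Na³⁺ is already 2 electrons into the core; K³⁺ is already 2 electrons into the core; P³⁺ still has 2 valence electrons.
Core electrons are held far more tightly than valence electrons, so K, Na and Be top the IE_4 order.
Tabulated IE_4 (kJ/mol): Be 21007, Na 9543, K 5877, P 4964.
Hence IE_4: P < K < Na < Be.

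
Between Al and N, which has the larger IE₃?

N

IE_3 is the cost of taking one more electron from the +2 cation: Al²⁺ still has 1 valence electron; N²⁺ still has 3 valence electrons.
All are still removing valence electrons, so compare the +2 ions as you would atoms: IE_3 generally rises across a period (higher Z_eff) and falls down a group (larger shell), subject to the usual subshell exceptions.
Valence configurations: Al²⁺ [Ne]3s¹, N²⁺ [He]2s²2p¹.
Tabulated IE_3 (kJ/mol): Al 2745, N 4578.
Putting it together, IE_3: Al < N.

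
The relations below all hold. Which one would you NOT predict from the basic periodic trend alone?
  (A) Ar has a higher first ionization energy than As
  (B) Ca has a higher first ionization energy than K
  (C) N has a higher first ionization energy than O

(C)

The general trend: first ionization energy increases across a period and decreases down a group.
(A) Ar (period 3, group 18) vs As (period 4, group 15): the stated order agrees with the simple trend.
(B) Ca (period 4, group 2) vs K (period 4, group 1): the stated order agrees with the simple trend.
(C) N (period 2, group 15) vs O (period 2, group 16): the stated order contradicts the simple trend.
The exception is (C): pairing an electron in O's 2p⁴ costs repulsion energy, so O ionizes more easily than half-filled N (2p³).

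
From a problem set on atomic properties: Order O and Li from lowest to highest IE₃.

Consider each +2 ion: O²⁺ still has 4 valence electrons; Li²⁺ is already 1 electron into the core.
Breaking into a closed-shell core is much more expensive than removing a leftover valence electron — Li has the largest IE_3 here.
Approximate IE_3 values (kJ/mol): O 5300, Li 11815.
So the third ionization energies run O < Li.

O < Li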